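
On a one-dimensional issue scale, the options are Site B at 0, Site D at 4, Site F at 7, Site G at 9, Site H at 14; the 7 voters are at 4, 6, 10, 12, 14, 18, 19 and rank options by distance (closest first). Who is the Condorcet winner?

Site H

With single-peaked preferences on a line, the Condorcet winner is the candidate closest to the median voter.
The median voter (position 12) is closest to Site H at 14.
Check: Site H vs Site B — voters closer to Site H: 5 of 7.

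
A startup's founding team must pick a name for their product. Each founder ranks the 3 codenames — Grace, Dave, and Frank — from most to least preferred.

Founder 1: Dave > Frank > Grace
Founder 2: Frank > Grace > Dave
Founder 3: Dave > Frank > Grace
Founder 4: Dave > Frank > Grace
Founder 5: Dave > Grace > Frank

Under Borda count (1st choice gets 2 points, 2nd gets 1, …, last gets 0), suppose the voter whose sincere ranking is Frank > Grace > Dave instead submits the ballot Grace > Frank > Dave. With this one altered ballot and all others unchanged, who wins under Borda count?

Borda totals with the altered ballot: Grace 3, Dave 8, Frank 4.
The winner is unchanged: still Dave.

Dave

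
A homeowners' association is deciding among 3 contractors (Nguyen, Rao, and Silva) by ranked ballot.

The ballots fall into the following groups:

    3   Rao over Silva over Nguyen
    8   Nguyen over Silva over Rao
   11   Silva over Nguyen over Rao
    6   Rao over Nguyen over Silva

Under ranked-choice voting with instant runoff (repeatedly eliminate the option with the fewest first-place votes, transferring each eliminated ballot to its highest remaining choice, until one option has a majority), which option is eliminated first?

Round 1: Silva 11, Rao 9, Nguyen 8. Nguyen has the fewest and is eliminated.
Round 2: Silva 19, Rao 9. Silva has a majority.

Nguyen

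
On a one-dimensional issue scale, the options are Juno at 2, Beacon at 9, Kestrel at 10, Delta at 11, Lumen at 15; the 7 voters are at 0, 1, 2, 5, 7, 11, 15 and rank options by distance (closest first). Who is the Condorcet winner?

Juno

With single-peaked preferences on a line, the Condorcet winner is the candidate closest to the median voter.
The median voter (position 5) is closest to Juno at 2.
Check: Juno vs Delta — voters closer to Juno: 4 of 7.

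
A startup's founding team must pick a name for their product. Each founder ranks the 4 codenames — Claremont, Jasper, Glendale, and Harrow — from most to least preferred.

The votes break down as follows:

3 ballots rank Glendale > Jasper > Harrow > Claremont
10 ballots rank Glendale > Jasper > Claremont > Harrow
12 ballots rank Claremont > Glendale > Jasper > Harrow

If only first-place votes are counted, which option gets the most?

First-place vote totals:
  Claremont: 12
  Jasper: 0
  Glendale: 13
  Harrow: 0
Glendale has the most first-place votes.

Glendale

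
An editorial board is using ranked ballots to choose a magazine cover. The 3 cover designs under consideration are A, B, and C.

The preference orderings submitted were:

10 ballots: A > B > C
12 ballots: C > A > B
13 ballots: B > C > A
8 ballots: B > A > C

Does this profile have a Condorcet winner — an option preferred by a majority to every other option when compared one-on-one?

Head-to-head results (43 voters total):
A vs B: A wins 22–21.
A vs C: C wins 25–18.
B vs C: B wins 31–12.
No candidate beats all others: A beats B beats C beats A, a majority cycle.

No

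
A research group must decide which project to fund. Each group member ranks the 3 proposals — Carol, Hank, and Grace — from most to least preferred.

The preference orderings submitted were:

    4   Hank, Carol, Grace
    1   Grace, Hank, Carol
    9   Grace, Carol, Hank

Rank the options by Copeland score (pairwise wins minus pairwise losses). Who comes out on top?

Grace

Pairwise results:
  Carol vs Hank: Carol wins 9–5.
  Carol vs Grace: Grace wins 10–4.
  Hank vs Grace: Grace wins 10–4.
Copeland scores (wins − losses):
  Carol: 1 − 1 = 0
  Hank: 0 − 2 = -2
  Grace: 2 − 0 = 2
Grace has the best Copeland score.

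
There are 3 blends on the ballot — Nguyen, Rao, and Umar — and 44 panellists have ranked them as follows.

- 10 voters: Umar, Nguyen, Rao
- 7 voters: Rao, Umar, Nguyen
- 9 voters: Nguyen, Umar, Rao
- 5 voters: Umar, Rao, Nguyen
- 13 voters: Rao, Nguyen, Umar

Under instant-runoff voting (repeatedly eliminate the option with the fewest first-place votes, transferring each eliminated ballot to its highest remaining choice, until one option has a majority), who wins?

Round 1: Rao 20, Umar 15, Nguyen 9. Nguyen has the fewest and is eliminated.
Round 2: Umar 24, Rao 20. Umar has a majority.

Umar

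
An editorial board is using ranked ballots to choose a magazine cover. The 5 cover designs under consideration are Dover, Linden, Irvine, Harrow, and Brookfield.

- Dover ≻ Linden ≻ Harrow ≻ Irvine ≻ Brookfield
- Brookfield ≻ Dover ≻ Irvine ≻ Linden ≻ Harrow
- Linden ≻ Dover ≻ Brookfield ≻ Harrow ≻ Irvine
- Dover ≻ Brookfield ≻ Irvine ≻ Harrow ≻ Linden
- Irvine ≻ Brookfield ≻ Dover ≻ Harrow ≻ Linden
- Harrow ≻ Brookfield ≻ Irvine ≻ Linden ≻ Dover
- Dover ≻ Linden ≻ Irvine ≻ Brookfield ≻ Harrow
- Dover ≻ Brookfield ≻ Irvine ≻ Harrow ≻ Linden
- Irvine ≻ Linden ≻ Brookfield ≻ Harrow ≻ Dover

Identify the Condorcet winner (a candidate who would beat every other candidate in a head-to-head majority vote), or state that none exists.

Head-to-head results (9 voters total):
Dover vs Linden: Dover wins 6–3.
Dover vs Irvine: Dover wins 6–3.
Dover vs Harrow: Dover wins 7–2.
Dover vs Brookfield: Dover wins 5–4.
Linden vs Irvine: Irvine wins 6–3.
Linden vs Harrow: Linden wins 5–4.
Linden vs Brookfield: Brookfield wins 5–4.
Irvine vs Harrow: Irvine wins 6–3.
Irvine vs Brookfield: Brookfield wins 5–4.
Harrow vs Brookfield: Brookfield wins 7–2.
Dover beats each rival — Linden (6–3), Irvine (6–3), Harrow (7–2), Brookfield (5–4) — so Dover is the Condorcet winner.

Dover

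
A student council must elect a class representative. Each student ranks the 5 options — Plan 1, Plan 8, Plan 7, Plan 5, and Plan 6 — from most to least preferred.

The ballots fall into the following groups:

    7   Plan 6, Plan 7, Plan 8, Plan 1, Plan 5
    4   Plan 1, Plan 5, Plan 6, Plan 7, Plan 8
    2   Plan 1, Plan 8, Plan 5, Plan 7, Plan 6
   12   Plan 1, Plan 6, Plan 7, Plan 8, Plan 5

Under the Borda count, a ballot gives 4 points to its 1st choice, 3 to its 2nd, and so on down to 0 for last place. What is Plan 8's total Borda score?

Borda scores:
  Plan 1: 7·1 + 4·4 + 2·4 + 12·4 = 79
  Plan 8: 7·2 + 4·0 + 2·3 + 12·1 = 32
  Plan 7: 7·3 + 4·1 + 2·1 + 12·2 = 51
  Plan 5: 7·0 + 4·3 + 2·2 + 12·0 = 16
  Plan 6: 7·4 + 4·2 + 2·0 + 12·3 = 72

32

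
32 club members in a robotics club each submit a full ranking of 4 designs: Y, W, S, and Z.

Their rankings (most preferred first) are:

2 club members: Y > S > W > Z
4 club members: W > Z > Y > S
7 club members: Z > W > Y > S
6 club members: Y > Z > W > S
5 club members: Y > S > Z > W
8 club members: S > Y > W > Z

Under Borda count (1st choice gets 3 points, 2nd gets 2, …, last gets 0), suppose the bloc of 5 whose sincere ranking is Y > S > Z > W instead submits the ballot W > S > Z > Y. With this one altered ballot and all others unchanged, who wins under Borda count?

Borda totals with the altered ballot: Y 51, W 57, S 38, Z 46.
The switch changes the winner from Y to W.

W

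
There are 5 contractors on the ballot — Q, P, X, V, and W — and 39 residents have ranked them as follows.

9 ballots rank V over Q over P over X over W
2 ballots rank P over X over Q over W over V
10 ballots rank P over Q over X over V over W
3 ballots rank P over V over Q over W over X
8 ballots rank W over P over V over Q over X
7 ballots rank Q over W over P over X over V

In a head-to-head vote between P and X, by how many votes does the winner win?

39

Ballots ranking P above X: 9+2+10+3+8+7 = 39.
Ballots ranking X above P: 0.
P wins 39–0, a margin of 39.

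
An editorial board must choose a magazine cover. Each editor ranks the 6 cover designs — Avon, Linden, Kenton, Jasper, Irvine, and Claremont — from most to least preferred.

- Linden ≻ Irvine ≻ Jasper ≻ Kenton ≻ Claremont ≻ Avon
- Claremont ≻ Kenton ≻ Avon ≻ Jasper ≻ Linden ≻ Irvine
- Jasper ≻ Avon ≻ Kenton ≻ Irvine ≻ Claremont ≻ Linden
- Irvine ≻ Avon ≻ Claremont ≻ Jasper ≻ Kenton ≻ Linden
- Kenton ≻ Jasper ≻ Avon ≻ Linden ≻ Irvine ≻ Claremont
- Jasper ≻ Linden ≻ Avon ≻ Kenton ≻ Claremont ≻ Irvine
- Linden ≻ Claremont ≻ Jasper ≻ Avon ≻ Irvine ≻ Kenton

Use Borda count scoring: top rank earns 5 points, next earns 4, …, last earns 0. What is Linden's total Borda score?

Borda scores:
  Avon: 0 + 3 + 4 + 4 + 3 + 3 + 2 = 19
  Linden: 5 + 1 + 0 + 0 + 2 + 4 + 5 = 17
  Kenton: 2 + 4 + 3 + 1 + 5 + 2 + 0 = 17
  Jasper: 3 + 2 + 5 + 2 + 4 + 5 + 3 = 24
  Irvine: 4 + 0 + 2 + 5 + 1 + 0 + 1 = 13
  Claremont: 1 + 5 + 1 + 3 + 0 + 1 + 4 = 15

17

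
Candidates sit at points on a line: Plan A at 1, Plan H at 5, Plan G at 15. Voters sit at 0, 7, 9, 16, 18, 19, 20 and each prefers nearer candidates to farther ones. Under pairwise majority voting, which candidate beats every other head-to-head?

With single-peaked preferences on a line, the Condorcet winner is the candidate closest to the median voter.
The median voter (position 16) is closest to Plan G at 15.
Check: Plan G vs Plan A — voters closer to Plan G: 5 of 7.

Plan G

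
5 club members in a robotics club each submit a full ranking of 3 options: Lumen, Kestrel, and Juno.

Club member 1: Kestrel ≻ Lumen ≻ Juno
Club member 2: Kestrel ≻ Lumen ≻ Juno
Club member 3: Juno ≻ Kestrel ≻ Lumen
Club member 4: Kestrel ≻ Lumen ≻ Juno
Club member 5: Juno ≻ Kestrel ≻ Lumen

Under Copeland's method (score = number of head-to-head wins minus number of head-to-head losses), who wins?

Pairwise results:
  Lumen vs Kestrel: Kestrel wins 5–0.
  Lumen vs Juno: Lumen wins 3–2.
  Kestrel vs Juno: Kestrel wins 3–2.
Copeland scores (wins − losses):
  Lumen: 1 − 1 = 0
  Kestrel: 2 − 0 = 2
  Juno: 0 − 2 = -2
Kestrel has the best Copeland score.

Kestrel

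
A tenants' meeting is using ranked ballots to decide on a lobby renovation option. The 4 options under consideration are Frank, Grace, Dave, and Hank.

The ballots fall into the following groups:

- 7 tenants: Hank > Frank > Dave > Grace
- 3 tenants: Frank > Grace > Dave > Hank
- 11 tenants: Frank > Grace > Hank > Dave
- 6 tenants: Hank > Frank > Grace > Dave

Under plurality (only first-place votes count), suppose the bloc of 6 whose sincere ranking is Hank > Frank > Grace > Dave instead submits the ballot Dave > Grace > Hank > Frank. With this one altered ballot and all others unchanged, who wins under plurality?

First-place totals with the altered ballot: Frank 14, Grace 0, Dave 6, Hank 7.
The winner is unchanged: still Frank.

Frank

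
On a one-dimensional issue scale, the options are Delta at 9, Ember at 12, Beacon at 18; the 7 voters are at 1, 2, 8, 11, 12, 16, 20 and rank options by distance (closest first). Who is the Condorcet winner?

Ember

With single-peaked preferences on a line, the Condorcet winner is the candidate closest to the median voter.
The median voter (position 11) is closest to Ember at 12.
Check: Ember vs Beacon — voters closer to Ember: 5 of 7.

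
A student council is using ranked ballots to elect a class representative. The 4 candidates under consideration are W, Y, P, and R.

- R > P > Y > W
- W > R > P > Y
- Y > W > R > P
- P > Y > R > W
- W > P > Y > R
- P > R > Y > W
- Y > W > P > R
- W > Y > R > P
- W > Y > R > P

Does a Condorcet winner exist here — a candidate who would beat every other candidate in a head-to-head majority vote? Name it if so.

No Condorcet winner

Head-to-head results (9 voters total):
W vs Y: Y wins 5–4.
W vs P: W wins 6–3.
W vs R: W wins 6–3.
Y vs P: P wins 5–4.
Y vs R: Y wins 6–3.
P vs R: R wins 5–4.
No candidate beats all others: W beats P beats Y beats W, a majority cycle.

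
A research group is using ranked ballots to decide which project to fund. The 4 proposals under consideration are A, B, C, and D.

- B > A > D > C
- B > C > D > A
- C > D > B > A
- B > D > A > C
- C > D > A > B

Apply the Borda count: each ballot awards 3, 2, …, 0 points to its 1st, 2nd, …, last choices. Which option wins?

Borda scores:
  A: 2 + 0 + 0 + 1 + 1 = 4
  B: 3 + 3 + 1 + 3 + 0 = 10
  C: 0 + 2 + 3 + 0 + 3 = 8
  D: 1 + 1 + 2 + 2 + 2 = 8
B has the highest total.

B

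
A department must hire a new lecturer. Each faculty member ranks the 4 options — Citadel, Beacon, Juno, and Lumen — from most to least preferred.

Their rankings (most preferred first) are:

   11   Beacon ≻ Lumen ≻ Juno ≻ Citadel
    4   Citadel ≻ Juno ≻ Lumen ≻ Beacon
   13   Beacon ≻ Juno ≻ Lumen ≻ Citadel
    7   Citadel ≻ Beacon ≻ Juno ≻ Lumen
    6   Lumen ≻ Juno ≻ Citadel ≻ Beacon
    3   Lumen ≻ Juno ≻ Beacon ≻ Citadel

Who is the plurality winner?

Beacon

First-place vote totals:
  Citadel: 11
  Beacon: 24
  Juno: 0
  Lumen: 9
Beacon has the most first-place votes.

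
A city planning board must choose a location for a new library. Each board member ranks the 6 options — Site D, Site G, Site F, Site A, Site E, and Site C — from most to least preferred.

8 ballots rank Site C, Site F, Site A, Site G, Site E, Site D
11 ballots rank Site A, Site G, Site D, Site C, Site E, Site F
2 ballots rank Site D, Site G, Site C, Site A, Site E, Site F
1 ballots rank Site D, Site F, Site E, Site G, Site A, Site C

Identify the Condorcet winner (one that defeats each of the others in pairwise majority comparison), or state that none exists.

Head-to-head results (22 voters total):
Site D vs Site G: Site G wins 19–3.
Site D vs Site F: Site D wins 14–8.
Site D vs Site A: Site A wins 19–3.
Site D vs Site E: Site D wins 14–8.
Site D vs Site C: Site D wins 14–8.
Site G vs Site F: Site G wins 13–9.
Site G vs Site A: Site A wins 19–3.
Site G vs Site E: Site G wins 21–1.
Site G vs Site C: Site G wins 14–8.
Site F vs Site A: Site A wins 13–9.
Site F vs Site E: Site E wins 13–9.
Site F vs Site C: Site C wins 21–1.
Site A vs Site E: Site A wins 21–1.
Site A vs Site C: Site A wins 12–10.
Site E vs Site C: Site C wins 21–1.
Site A beats each rival — Site D (19–3), Site G (19–3), Site F (13–9), Site E (21–1), Site C (12–10) — so Site A is the Condorcet winner.

Site A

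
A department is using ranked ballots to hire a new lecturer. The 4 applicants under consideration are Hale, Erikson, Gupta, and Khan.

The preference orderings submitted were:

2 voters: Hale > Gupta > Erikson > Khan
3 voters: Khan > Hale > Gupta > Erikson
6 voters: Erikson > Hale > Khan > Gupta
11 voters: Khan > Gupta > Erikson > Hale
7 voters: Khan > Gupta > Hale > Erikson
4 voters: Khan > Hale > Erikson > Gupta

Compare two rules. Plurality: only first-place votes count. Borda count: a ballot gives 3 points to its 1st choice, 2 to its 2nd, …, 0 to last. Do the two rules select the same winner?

Yes

Plurality first-place counts: Hale 2, Erikson 6, Gupta 0, Khan 25 → Khan.
Borda totals: Hale 39, Erikson 35, Gupta 43, Khan 81 → Khan.
The two rules agree on Khan.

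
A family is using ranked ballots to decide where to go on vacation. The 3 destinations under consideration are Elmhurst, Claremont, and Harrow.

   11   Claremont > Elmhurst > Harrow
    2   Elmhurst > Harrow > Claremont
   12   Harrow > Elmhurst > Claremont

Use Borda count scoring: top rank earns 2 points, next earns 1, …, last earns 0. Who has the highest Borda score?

Elmhurst

Borda scores:
  Elmhurst: 11·1 + 2·2 + 12·1 = 27
  Claremont: 11·2 + 2·0 + 12·0 = 22
  Harrow: 11·0 + 2·1 + 12·2 = 26
Elmhurst has the highest total.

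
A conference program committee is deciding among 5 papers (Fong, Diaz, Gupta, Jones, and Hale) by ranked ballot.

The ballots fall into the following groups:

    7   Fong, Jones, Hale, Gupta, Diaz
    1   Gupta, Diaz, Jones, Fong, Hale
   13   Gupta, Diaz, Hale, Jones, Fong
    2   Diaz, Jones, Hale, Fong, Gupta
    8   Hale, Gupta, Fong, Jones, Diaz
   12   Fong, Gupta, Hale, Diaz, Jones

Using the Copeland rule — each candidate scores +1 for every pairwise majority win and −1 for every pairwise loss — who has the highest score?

Pairwise results:
  Fong vs Diaz: Fong wins 27–16.
  Fong vs Gupta: Gupta wins 22–21.
  Fong vs Jones: Fong wins 27–16.
  Fong vs Hale: Hale wins 23–20.
  Diaz vs Gupta: Gupta wins 41–2.
  Diaz vs Jones: Diaz wins 28–15.
  Diaz vs Hale: Hale wins 27–16.
  Gupta vs Jones: Gupta wins 34–9.
  Gupta vs Hale: Gupta wins 26–17.
  Jones vs Hale: Hale wins 33–10.
Copeland scores (wins − losses):
  Fong: 2 − 2 = 0
  Diaz: 1 − 3 = -2
  Gupta: 4 − 0 = 4
  Jones: 0 − 4 = -4
  Hale: 3 − 1 = 2
Gupta has the best Copeland score.

Gupta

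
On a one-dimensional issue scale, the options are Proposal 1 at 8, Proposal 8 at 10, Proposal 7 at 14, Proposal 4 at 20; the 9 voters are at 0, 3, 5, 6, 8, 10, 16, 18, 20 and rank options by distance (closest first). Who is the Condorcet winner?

With single-peaked preferences on a line, the Condorcet winner is the candidate closest to the median voter.
The median voter (position 8) is closest to Proposal 1 at 8.
Check: Proposal 1 vs Proposal 7 — voters closer to Proposal 1: 6 of 9.

Proposal 1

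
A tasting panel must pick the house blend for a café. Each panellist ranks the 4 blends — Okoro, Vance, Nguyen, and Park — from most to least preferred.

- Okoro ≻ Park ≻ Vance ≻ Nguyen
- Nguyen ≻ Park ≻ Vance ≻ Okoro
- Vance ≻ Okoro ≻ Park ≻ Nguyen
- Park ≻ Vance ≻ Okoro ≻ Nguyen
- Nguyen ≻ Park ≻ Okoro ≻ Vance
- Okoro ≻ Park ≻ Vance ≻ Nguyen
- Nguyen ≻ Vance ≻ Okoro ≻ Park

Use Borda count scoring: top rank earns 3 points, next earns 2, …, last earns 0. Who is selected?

Park

Borda scores:
  Okoro: 3 + 0 + 2 + 1 + 1 + 3 + 1 = 11
  Vance: 1 + 1 + 3 + 2 + 0 + 1 + 2 = 10
  Nguyen: 0 + 3 + 0 + 0 + 3 + 0 + 3 = 9
  Park: 2 + 2 + 1 + 3 + 2 + 2 + 0 = 12
Park has the highest total.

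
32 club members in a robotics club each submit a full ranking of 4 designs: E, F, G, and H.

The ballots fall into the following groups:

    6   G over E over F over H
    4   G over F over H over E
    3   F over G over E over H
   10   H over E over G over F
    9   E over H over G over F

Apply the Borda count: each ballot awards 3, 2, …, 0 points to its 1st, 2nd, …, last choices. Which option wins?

E

Borda scores:
  E: 6·2 + 4·0 + 3·1 + 10·2 + 9·3 = 62
  F: 6·1 + 4·2 + 3·3 + 10·0 + 9·0 = 23
  G: 6·3 + 4·3 + 3·2 + 10·1 + 9·1 = 55
  H: 6·0 + 4·1 + 3·0 + 10·3 + 9·2 = 52
E has the highest total.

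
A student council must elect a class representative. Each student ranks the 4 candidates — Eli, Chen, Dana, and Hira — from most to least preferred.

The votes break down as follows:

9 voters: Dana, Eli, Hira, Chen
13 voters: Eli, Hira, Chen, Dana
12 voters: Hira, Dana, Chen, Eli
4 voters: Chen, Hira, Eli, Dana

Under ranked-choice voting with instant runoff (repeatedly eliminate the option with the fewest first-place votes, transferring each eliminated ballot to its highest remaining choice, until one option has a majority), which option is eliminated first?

Chen

Round 1: Eli 13, Hira 12, Dana 9, Chen 4. Chen has the fewest and is eliminated.
Round 2: Hira 16, Eli 13, Dana 9. Dana has the fewest and is eliminated.
Round 3: Eli 22, Hira 16. Eli has a majority.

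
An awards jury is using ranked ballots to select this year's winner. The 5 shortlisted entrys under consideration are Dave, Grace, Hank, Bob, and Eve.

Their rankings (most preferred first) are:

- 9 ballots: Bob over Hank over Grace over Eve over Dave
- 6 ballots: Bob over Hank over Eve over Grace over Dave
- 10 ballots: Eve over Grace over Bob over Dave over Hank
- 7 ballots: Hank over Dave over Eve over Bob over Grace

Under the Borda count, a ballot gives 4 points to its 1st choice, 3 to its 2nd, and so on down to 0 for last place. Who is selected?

Borda scores:
  Dave: 9·0 + 6·0 + 10·1 + 7·3 = 31
  Grace: 9·2 + 6·1 + 10·3 + 7·0 = 54
  Hank: 9·3 + 6·3 + 10·0 + 7·4 = 73
  Bob: 9·4 + 6·4 + 10·2 + 7·1 = 87
  Eve: 9·1 + 6·2 + 10·4 + 7·2 = 75
Bob has the highest total.

Bob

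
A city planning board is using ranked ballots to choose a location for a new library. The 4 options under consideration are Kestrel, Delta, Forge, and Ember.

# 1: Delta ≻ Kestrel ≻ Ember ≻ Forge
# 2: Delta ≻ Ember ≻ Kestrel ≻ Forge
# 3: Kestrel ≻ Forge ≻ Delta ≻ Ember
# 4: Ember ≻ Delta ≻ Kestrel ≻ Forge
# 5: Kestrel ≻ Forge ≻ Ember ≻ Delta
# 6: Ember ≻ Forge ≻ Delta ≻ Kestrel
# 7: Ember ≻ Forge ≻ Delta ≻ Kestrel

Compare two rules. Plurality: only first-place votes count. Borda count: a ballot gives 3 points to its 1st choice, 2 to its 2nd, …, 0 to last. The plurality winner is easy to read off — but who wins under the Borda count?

Plurality first-place counts: Kestrel 2, Delta 2, Forge 0, Ember 3 → Ember.
Borda totals: Kestrel 10, Delta 11, Forge 8, Ember 13 → Ember.

Ember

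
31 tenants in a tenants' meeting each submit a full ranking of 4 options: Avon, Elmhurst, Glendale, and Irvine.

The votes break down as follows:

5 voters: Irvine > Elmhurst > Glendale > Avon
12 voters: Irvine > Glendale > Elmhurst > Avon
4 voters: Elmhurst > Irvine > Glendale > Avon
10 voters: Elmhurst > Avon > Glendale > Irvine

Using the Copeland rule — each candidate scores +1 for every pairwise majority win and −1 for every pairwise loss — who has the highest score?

Pairwise results:
  Avon vs Elmhurst: Elmhurst wins 31–0.
  Avon vs Glendale: Glendale wins 21–10.
  Avon vs Irvine: Irvine wins 21–10.
  Elmhurst vs Glendale: Elmhurst wins 19–12.
  Elmhurst vs Irvine: Irvine wins 17–14.
  Glendale vs Irvine: Irvine wins 21–10.
Copeland scores (wins − losses):
  Avon: 0 − 3 = -3
  Elmhurst: 2 − 1 = 1
  Glendale: 1 − 2 = -1
  Irvine: 3 − 0 = 3
Irvine has the best Copeland score.

Irvine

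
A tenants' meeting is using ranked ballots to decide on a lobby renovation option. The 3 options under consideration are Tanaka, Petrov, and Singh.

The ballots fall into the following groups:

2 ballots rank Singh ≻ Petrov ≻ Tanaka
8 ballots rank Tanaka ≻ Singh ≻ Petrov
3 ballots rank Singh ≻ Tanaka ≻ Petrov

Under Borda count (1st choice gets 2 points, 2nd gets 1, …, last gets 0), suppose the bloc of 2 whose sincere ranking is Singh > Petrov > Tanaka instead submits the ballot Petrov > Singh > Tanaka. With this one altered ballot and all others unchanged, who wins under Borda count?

Borda totals with the altered ballot: Tanaka 19, Petrov 4, Singh 16.
The winner is unchanged: still Tanaka.

Tanaka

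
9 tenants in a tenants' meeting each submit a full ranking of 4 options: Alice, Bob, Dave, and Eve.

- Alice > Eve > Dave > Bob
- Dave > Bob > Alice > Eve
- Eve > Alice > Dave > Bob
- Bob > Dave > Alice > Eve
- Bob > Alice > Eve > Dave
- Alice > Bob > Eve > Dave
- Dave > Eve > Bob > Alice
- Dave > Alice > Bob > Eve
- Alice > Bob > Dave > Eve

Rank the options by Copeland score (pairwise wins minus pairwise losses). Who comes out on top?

Alice

Pairwise results:
  Alice vs Bob: Alice wins 5–4.
  Alice vs Dave: Alice wins 5–4.
  Alice vs Eve: Alice wins 7–2.
  Bob vs Dave: Dave wins 5–4.
  Bob vs Eve: Bob wins 6–3.
  Dave vs Eve: Dave wins 5–4.
Copeland scores (wins − losses):
  Alice: 3 − 0 = 3
  Bob: 1 − 2 = -1
  Dave: 2 − 1 = 1
  Eve: 0 − 3 = -3
Alice has the best Copeland score.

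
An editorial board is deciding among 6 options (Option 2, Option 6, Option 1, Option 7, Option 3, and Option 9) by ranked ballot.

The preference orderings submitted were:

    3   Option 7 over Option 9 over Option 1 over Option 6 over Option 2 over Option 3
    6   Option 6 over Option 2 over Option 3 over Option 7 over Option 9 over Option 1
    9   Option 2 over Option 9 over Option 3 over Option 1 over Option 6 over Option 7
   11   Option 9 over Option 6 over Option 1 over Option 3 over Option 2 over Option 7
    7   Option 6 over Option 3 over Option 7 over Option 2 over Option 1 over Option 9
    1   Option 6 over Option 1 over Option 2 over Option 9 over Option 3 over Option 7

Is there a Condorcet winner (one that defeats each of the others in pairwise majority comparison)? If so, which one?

Head-to-head results (37 voters total):
Option 2 vs Option 6: Option 6 wins 28–9.
Option 2 vs Option 1: Option 2 wins 22–15.
Option 2 vs Option 7: Option 2 wins 27–10.
Option 2 vs Option 3: Option 2 wins 19–18.
Option 2 vs Option 9: Option 2 wins 23–14.
Option 6 vs Option 1: Option 6 wins 25–12.
Option 6 vs Option 7: Option 6 wins 34–3.
Option 6 vs Option 3: Option 6 wins 28–9.
Option 6 vs Option 9: Option 9 wins 23–14.
Option 1 vs Option 7: Option 1 wins 21–16.
Option 1 vs Option 3: Option 3 wins 22–15.
Option 1 vs Option 9: Option 9 wins 29–8.
Option 7 vs Option 3: Option 3 wins 34–3.
Option 7 vs Option 9: Option 9 wins 21–16.
Option 3 vs Option 9: Option 9 wins 24–13.
No candidate beats all others: Option 2 beats Option 9 beats Option 6 beats Option 2, a majority cycle.

No Condorcet winner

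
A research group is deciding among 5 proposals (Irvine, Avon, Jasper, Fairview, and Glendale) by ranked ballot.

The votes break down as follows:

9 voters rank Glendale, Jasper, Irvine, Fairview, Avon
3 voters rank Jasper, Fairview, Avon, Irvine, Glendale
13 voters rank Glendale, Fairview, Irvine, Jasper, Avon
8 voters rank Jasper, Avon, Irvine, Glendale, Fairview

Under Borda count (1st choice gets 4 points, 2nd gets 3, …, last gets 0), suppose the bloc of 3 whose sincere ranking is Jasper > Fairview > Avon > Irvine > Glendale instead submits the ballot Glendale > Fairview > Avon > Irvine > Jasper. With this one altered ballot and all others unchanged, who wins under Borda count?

Glendale

Borda totals with the altered ballot: Irvine 63, Avon 30, Jasper 72, Fairview 57, Glendale 108.
The winner is unchanged: still Glendale.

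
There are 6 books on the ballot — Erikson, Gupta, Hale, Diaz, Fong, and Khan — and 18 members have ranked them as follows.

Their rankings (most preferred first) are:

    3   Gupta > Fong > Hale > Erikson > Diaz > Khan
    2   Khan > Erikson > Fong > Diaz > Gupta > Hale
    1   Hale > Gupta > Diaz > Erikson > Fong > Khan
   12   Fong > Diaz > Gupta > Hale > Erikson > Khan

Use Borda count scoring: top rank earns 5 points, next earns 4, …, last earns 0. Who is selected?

Borda scores:
  Erikson: 3·2 + 2·4 + 2 + 12·1 = 28
  Gupta: 3·5 + 2·1 + 4 + 12·3 = 57
  Hale: 3·3 + 2·0 + 5 + 12·2 = 38
  Diaz: 3·1 + 2·2 + 3 + 12·4 = 58
  Fong: 3·4 + 2·3 + 1 + 12·5 = 79
  Khan: 3·0 + 2·5 + 0 + 12·0 = 10
Fong has the highest total.

Fong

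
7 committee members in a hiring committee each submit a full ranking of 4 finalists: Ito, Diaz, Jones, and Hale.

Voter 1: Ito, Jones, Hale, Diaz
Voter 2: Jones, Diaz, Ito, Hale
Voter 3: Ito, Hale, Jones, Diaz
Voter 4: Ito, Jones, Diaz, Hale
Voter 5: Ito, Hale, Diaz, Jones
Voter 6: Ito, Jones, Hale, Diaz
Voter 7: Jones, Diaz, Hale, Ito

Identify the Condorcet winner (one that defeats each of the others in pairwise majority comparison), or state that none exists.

Ito

Head-to-head results (7 voters total):
Ito vs Diaz: Ito wins 5–2.
Ito vs Jones: Ito wins 5–2.
Ito vs Hale: Ito wins 6–1.
Diaz vs Jones: Jones wins 6–1.
Diaz vs Hale: Hale wins 4–3.
Jones vs Hale: Jones wins 5–2.
Ito beats each rival — Diaz (5–2), Jones (5–2), Hale (6–1) — so Ito is the Condorcet winner.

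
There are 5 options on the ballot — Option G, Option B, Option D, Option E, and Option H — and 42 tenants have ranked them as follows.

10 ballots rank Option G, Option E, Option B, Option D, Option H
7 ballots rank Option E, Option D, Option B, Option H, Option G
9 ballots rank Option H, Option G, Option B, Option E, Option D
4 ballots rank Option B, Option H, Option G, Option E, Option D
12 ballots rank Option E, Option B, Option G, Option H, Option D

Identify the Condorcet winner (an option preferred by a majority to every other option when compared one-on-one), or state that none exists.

None — there is no Condorcet winner

Head-to-head results (42 voters total):
Option G vs Option B: Option B wins 23–19.
Option G vs Option D: Option G wins 35–7.
Option G vs Option E: Option G wins 23–19.
Option G vs Option H: Option G wins 22–20.
Option B vs Option D: Option B wins 35–7.
Option B vs Option E: Option E wins 29–13.
Option B vs Option H: Option B wins 33–9.
Option D vs Option E: Option E wins 42–0.
Option D vs Option H: Option H wins 25–17.
Option E vs Option H: Option E wins 29–13.
No candidate beats all others: Option G beats Option E beats Option B beats Option G, a majority cycle.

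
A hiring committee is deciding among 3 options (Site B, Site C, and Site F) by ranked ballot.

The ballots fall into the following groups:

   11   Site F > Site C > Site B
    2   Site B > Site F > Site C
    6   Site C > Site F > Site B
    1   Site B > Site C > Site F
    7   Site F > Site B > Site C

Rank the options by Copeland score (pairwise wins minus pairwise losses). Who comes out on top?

Pairwise results:
  Site B vs Site C: Site C wins 17–10.
  Site B vs Site F: Site F wins 24–3.
  Site C vs Site F: Site F wins 20–7.
Copeland scores (wins − losses):
  Site B: 0 − 2 = -2
  Site C: 1 − 1 = 0
  Site F: 2 − 0 = 2
Site F has the best Copeland score.

Site F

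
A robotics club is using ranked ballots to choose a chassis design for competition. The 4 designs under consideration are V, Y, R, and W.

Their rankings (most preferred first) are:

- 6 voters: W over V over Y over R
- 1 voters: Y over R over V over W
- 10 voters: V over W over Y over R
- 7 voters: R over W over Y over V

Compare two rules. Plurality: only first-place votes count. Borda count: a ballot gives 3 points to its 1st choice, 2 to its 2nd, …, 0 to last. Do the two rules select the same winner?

No

Plurality first-place counts: V 10, Y 1, R 7, W 6 → V.
Borda totals: V 43, Y 26, R 23, W 52 → W.
The two rules disagree: plurality picks V, Borda picks W.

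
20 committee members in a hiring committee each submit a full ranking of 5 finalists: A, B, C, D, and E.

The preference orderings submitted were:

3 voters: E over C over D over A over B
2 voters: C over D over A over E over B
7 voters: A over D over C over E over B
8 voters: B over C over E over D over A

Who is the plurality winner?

B

First-place vote totals:
  A: 7
  B: 8
  C: 2
  D: 0
  E: 3
B has the most first-place votes.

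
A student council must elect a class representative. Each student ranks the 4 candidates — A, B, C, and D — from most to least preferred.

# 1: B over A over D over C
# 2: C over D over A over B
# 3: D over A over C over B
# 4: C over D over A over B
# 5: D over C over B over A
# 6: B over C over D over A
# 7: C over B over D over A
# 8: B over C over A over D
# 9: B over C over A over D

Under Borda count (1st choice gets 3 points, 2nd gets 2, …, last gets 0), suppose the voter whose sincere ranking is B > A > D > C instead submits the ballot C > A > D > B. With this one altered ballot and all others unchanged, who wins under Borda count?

C

Borda totals with the altered ballot: A 8, B 12, C 21, D 13.
The winner is unchanged: still C.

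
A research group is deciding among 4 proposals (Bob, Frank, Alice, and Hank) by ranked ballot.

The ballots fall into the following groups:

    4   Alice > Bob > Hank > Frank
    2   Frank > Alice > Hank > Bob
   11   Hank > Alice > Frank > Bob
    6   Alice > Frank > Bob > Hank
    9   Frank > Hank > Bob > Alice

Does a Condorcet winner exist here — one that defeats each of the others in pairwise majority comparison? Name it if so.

None — there is no Condorcet winner

Head-to-head results (32 voters total):
Bob vs Frank: Frank wins 28–4.
Bob vs Alice: Alice wins 23–9.
Bob vs Hank: Hank wins 22–10.
Frank vs Alice: Alice wins 21–11.
Frank vs Hank: Frank wins 17–15.
Alice vs Hank: Hank wins 20–12.
No candidate beats all others: Frank beats Hank beats Alice beats Frank, a majority cycle.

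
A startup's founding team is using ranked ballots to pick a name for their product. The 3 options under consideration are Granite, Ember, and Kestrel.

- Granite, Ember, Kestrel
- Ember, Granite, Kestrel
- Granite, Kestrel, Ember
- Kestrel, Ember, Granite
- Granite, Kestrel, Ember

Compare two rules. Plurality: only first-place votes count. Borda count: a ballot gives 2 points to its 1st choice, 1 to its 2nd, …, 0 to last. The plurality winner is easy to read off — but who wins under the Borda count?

Plurality first-place counts: Granite 3, Ember 1, Kestrel 1 → Granite.
Borda totals: Granite 7, Ember 4, Kestrel 4 → Granite.

Granite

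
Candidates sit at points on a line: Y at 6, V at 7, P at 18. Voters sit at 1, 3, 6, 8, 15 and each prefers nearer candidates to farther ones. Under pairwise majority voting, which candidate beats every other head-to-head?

With single-peaked preferences on a line, the Condorcet winner is the candidate closest to the median voter.
The median voter (position 6) is closest to Y at 6.
Check: Y vs P — voters closer to Y: 4 of 5.

Y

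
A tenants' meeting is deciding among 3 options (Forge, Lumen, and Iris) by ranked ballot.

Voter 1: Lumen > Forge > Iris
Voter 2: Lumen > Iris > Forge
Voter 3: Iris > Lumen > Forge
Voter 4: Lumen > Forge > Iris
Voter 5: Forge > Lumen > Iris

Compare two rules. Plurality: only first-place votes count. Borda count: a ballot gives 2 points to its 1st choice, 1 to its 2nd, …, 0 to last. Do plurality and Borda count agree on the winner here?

Plurality first-place counts: Forge 1, Lumen 3, Iris 1 → Lumen.
Borda totals: Forge 4, Lumen 8, Iris 3 → Lumen.
The two rules agree on Lumen.

Yes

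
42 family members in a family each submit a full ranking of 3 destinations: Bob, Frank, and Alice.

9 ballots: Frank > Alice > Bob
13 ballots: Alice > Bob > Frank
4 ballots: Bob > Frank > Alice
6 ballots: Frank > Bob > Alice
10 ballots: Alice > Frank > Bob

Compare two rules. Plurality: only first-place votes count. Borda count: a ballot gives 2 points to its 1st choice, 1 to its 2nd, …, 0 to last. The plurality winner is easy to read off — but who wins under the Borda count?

Alice

Plurality first-place counts: Bob 4, Frank 15, Alice 23 → Alice.
Borda totals: Bob 27, Frank 44, Alice 55 → Alice.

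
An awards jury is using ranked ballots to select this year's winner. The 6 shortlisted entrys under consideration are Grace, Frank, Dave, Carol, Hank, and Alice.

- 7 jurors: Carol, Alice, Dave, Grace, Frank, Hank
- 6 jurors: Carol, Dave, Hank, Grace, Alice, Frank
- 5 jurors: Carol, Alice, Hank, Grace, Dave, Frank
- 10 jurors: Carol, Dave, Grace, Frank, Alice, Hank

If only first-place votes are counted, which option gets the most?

Carol

First-place vote totals:
  Grace: 0
  Frank: 0
  Dave: 0
  Carol: 28
  Hank: 0
  Alice: 0
Carol has the most first-place votes.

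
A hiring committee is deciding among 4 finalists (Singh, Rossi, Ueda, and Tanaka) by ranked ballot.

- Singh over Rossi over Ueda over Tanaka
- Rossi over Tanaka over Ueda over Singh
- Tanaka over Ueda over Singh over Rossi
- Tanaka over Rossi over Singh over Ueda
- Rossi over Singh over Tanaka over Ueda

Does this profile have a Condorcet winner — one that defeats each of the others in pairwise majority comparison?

Yes

Head-to-head results (5 voters total):
Singh vs Rossi: Rossi wins 3–2.
Singh vs Ueda: Singh wins 3–2.
Singh vs Tanaka: Tanaka wins 3–2.
Rossi vs Ueda: Rossi wins 4–1.
Rossi vs Tanaka: Rossi wins 3–2.
Ueda vs Tanaka: Tanaka wins 4–1.
Rossi beats each rival — Singh (3–2), Ueda (4–1), Tanaka (3–2) — so Rossi is the Condorcet winner.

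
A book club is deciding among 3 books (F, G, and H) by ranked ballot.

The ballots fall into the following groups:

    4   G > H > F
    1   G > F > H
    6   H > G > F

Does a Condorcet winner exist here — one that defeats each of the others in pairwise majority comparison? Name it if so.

Head-to-head results (11 voters total):
F vs G: G wins 11–0.
F vs H: H wins 10–1.
G vs H: H wins 6–5.
H beats each rival — F (10–1), G (6–5) — so H is the Condorcet winner.

H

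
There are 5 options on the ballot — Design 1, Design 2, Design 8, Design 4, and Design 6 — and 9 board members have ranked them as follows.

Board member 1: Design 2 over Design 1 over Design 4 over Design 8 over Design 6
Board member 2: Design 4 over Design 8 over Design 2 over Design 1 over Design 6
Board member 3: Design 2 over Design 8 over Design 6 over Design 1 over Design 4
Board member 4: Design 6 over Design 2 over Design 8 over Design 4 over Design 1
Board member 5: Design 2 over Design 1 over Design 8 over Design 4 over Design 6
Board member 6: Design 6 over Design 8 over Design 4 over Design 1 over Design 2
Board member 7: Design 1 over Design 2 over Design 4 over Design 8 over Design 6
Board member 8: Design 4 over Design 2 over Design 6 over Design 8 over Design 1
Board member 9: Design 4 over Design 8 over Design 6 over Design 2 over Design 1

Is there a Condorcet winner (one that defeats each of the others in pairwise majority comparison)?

Head-to-head results (9 voters total):
Design 1 vs Design 2: Design 2 wins 7–2.
Design 1 vs Design 8: Design 8 wins 6–3.
Design 1 vs Design 4: Design 4 wins 5–4.
Design 1 vs Design 6: Design 6 wins 5–4.
Design 2 vs Design 8: Design 2 wins 6–3.
Design 2 vs Design 4: Design 2 wins 5–4.
Design 2 vs Design 6: Design 2 wins 6–3.
Design 8 vs Design 4: Design 4 wins 5–4.
Design 8 vs Design 6: Design 8 wins 6–3.
Design 4 vs Design 6: Design 4 wins 6–3.
Design 2 beats each rival — Design 1 (7–2), Design 8 (6–3), Design 4 (5–4), Design 6 (6–3) — so Design 2 is the Condorcet winner.

Yes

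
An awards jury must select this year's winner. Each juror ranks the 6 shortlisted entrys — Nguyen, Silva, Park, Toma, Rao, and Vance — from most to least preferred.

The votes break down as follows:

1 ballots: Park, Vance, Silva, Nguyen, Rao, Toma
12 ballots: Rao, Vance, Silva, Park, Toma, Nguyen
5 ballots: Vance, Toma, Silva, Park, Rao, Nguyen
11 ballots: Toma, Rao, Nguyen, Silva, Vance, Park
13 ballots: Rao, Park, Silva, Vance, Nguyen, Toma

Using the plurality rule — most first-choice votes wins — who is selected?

Rao

First-place vote totals:
  Nguyen: 0
  Silva: 0
  Park: 1
  Toma: 11
  Rao: 25
  Vance: 5
Rao has the most first-place votes.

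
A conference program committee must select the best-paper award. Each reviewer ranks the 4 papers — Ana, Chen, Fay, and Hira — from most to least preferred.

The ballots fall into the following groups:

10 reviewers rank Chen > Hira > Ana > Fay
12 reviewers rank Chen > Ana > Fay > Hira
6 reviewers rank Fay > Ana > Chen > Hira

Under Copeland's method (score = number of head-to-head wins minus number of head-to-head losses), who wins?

Chen

Pairwise results:
  Ana vs Chen: Chen wins 22–6.
  Ana vs Fay: Ana wins 22–6.
  Ana vs Hira: Ana wins 18–10.
  Chen vs Fay: Chen wins 22–6.
  Chen vs Hira: Chen wins 28–0.
  Fay vs Hira: Fay wins 18–10.
Copeland scores (wins − losses):
  Ana: 2 − 1 = 1
  Chen: 3 − 0 = 3
  Fay: 1 − 2 = -1
  Hira: 0 − 3 = -3
Chen has the best Copeland score.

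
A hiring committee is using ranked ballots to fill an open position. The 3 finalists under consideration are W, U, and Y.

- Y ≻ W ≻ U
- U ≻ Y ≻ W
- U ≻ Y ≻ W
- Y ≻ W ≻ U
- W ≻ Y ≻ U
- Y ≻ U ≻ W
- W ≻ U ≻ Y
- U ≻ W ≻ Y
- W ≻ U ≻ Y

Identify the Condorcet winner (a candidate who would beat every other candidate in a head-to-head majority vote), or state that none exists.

There is no Condorcet winner

Head-to-head results (9 voters total):
W vs U: W wins 5–4.
W vs Y: Y wins 5–4.
U vs Y: U wins 5–4.
No candidate beats all others: W beats U beats Y beats W, a majority cycle.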